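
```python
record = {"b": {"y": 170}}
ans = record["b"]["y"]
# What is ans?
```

Trace:
`record = {"b": {"y": 170}}` → record = {'b': {'y': 170}}
`ans = record["b"]["y"]` → ans = 170
So ans = 170

Answer: 170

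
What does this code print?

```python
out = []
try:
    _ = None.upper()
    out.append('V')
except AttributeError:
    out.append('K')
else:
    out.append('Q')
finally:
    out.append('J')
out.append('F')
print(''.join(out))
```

Execution trace: 'K' (except AttributeError) → 'J' (finally) → 'F' (after the try/except). Output: KJF

Answer: KJF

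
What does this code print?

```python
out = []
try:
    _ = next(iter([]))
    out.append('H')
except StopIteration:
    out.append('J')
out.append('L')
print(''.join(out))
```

Execution trace: 'J' (except StopIteration) → 'L' (after the try/except). Output: JL

Answer: JL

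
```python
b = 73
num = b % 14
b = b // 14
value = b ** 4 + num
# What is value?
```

Trace:
`b = 73` → b = 73
`num = b % 14` → num = 3
`b = b // 14` → b = 5
`value = b ** 4 + num` → value = 628
So value = 628

Answer: 628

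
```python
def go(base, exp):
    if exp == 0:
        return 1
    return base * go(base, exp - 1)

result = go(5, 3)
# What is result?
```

go(5, 3) = 5 * 5 * 5 = 125

Answer: 125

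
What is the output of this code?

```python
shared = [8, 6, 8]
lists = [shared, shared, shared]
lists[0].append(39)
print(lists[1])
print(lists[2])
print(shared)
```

Key concept: list of same reference.
Step by step:
`shared = [8, 6, 8]` → shared = [8, 6, 8]
`lists = [shared, shared, shared]` → lists = [[8, 6, 8], [8, 6, 8], [8, 6, 8]]
`lists[0].append(39)` → shared = [8, 6, 8, 39]; lists = [[8, 6, 8, 39], [8, 6, 8, 39], [8, 6, 8, 39]]
`print(lists[1])` → prints [8, 6, 8, 39]
`print(lists[2])` → prints [8, 6, 8, 39]
`print(shared)` → prints [8, 6, 8, 39]

Answer:
[8, 6, 8, 39]
[8, 6, 8, 39]
[8, 6, 8, 39]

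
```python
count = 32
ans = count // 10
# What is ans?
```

Trace:
`count = 32` → count = 32
`ans = count // 10` → ans = 3
So ans = 3

Answer: 3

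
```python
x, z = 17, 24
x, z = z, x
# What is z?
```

Trace:
`x, z = 17, 24` → x = 17; z = 24
`x, z = z, x` → x = 24; z = 17
So z = 17

Answer: 17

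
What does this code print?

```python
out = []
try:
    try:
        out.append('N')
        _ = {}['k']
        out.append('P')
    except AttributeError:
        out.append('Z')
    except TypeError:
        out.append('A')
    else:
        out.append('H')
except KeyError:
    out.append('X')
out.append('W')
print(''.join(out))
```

Execution trace: 'N' (try body) → 'X' (outer except KeyError) → 'W' (after the try/except). Output: NXW

Answer: NXW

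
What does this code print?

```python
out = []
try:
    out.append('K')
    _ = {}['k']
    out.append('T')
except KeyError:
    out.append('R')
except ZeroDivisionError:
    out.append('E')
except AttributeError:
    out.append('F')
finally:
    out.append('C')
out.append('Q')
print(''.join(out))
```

Execution trace: 'K' (try body) → 'R' (except KeyError) → 'C' (finally) → 'Q' (after the try/except). Output: KRCQ

Answer: KRCQ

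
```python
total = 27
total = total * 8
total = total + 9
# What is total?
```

Trace:
`total = 27` → total = 27
`total = total * 8` → total = 216
`total = total + 9` → total = 225
So total = 225

Answer: 225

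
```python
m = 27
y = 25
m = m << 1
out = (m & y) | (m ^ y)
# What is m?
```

Trace:
`m = 27` → m = 27
`y = 25` → y = 25
`m = m << 1` → m = 54
`out = (m & y) | (m ^ y)` → out = 63
So m = 54

Answer: 54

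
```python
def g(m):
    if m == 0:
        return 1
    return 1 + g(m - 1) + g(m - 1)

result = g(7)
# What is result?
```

g(m) = 1 + 2·g(m-1), g(0)=1. Closed form: (1+1)·2^7 - 1 = 255.

Answer: 255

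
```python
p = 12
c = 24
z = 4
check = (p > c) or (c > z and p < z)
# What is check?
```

Trace:
`p = 12` → p = 12
`c = 24` → c = 24
`z = 4` → z = 4
`check = (p > c) or (c > z and p < z)` → check = False
So check = False

Answer: False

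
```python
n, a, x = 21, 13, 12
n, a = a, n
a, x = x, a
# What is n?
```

Trace:
`n, a, x = 21, 13, 12` → n = 21; a = 13; x = 12
`n, a = a, n` → n = 13; a = 21
`a, x = x, a` → a = 12; x = 21
So n = 13

Answer: 13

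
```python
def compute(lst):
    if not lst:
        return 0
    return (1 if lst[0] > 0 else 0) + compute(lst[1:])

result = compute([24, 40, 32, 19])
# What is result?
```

Count of positive elements in [24, 40, 32, 19] = 4

Answer: 4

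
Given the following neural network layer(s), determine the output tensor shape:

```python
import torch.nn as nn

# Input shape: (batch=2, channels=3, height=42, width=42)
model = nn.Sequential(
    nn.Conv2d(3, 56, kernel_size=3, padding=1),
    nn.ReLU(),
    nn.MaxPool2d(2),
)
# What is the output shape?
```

Input: (2, 3, 42, 42) -> after Conv2d: (2, 56, 42, 42) -> after ReLU: (2, 56, 42, 42) -> Output: (2, 56, 21, 21)

Answer: (2, 56, 21, 21)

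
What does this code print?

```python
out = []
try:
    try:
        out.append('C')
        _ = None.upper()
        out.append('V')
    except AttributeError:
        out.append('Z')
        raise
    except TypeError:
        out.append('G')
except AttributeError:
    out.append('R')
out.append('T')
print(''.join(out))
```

Execution trace: 'C' (inner try body) → 'Z' (inner except AttributeError) → 'R' (outer except AttributeError) → 'T' (after the try/except). Output: CZRT

Answer: CZRT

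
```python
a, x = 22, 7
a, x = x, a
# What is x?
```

Trace:
`a, x = 22, 7` → a = 22; x = 7
`a, x = x, a` → a = 7; x = 22
So x = 22

Answer: 22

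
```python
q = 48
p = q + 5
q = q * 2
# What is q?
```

Trace:
`q = 48` → q = 48
`p = q + 5` → p = 53
`q = q * 2` → q = 96
So q = 96

Answer: 96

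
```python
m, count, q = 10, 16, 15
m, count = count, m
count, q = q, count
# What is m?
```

Trace:
`m, count, q = 10, 16, 15` → m = 10; count = 16; q = 15
`m, count = count, m` → m = 16; count = 10
`count, q = q, count` → count = 15; q = 10
So m = 16

Answer: 16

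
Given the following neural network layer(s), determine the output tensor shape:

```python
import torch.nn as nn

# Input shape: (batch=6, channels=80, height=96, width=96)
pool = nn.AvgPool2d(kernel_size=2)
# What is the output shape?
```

Input: (6, 80, 96, 96) -> Output: (6, 80, 48, 48)

Answer: (6, 80, 48, 48)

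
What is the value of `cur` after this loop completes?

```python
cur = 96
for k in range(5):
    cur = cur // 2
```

Halve 5 times: 96 // 2^5 = 3
`cur` takes the values: 96 → 48 → 24 → 12 → 6 → 3

Answer: 3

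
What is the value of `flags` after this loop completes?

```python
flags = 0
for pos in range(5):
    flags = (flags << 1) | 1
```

Build 5 consecutive 1-bits: 0b11111
`flags` takes the values: 0 → 1 → 3 → 7 → 15 → 31

Answer: 31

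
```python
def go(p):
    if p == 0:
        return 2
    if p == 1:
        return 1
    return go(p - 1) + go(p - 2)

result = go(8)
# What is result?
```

Build up from base cases: go(0)=2, go(1)=1, go(2)=3, go(3)=4, go(4)=7, go(5)=11, go(6)=18, ..., go(8)=47

Answer: 47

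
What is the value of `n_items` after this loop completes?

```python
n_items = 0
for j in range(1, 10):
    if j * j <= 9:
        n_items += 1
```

Count numbers where j² ≤ 9
`n_items` takes the values: 0 → 1 → 2 → 3

Answer: 3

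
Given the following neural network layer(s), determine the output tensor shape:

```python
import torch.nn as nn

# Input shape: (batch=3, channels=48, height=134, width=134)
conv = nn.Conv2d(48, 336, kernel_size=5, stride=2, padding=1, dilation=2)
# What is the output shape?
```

Input: (3, 48, 134, 134) -> Output: (3, 336, 64, 64)

Answer: (3, 336, 64, 64)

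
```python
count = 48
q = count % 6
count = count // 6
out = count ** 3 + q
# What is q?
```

Trace:
`count = 48` → count = 48
`q = count % 6` → q = 0
`count = count // 6` → count = 8
`out = count ** 3 + q` → out = 512
So q = 0

Answer: 0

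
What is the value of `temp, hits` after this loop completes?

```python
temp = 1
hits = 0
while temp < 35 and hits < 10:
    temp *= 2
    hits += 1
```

Double until >= 35 or 10 iterations
`temp, hits` takes the values: (1, 0) → (2, 0) → (2, 1) → (4, 1) → (4, 2) → (8, 2) → (8, 3) → (16, 3) → (16, 4) → (32, 4) → (32, 5) → (64, 5) → (64, 6)

Answer: 64, 6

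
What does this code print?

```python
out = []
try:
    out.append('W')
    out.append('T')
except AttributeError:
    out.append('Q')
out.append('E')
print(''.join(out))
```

Execution trace: 'W' (try body) → 'T' (try body, no exception) → 'E' (after the try/except). Output: WTE

Answer: WTE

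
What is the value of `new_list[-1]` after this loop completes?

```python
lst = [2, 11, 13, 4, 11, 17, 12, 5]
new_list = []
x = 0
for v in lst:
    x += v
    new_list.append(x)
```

Cumulative sum ends at 75
`new_list` takes the values: [] → [2] → [2, 13] → [2, 13, 26] → [2, 13, 26, 30] → [2, 13, 26, 30, 41] → [2, 13, 26, 30, 41, 58] → [2, 13, 26, 30, 41, 58, 70] → [2, 13, 26, 30, 41, 58, 70, 75]
So `new_list[-1]` = 75

Answer: 75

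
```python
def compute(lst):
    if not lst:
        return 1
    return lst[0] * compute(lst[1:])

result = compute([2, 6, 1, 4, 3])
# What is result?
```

Product over [2, 6, 1, 4, 3] = 2 * 6 * 1 * 4 * 3 = 144

Answer: 144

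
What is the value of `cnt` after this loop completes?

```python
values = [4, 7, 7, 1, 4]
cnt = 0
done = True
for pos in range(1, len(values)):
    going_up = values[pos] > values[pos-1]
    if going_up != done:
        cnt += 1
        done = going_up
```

Count direction changes in [4, 7, 7, 1, 4]
`cnt` takes the values: 0 → 1 → 2

Answer: 2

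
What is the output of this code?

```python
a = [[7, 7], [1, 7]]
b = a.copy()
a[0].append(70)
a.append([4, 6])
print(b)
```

Key concept: shallow copy with nested lists.
Step by step:
`a = [[7, 7], [1, 7]]` → a = [[7, 7], [1, 7]]
`b = a.copy()` → b = [[7, 7], [1, 7]]
`a[0].append(70)` → a = [[7, 7, 70], [1, 7]]; b = [[7, 7, 70], [1, 7]]
`a.append([4, 6])` → a = [[7, 7, 70], [1, 7], [4, 6]]
`print(b)` → prints [[7, 7, 70], [1, 7]]

Answer: [[7, 7, 70], [1, 7]]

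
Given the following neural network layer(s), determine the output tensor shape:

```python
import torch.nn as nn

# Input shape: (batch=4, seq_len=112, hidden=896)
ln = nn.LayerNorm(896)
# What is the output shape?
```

Input: (4, 112, 896) -> Output: (4, 112, 896)

Answer: (4, 112, 896)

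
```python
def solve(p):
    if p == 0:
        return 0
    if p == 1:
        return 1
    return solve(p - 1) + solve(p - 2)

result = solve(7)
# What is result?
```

Build up from base cases: solve(0)=0, solve(1)=1, solve(2)=1, solve(3)=2, solve(4)=3, solve(5)=5, solve(6)=8, ..., solve(7)=13

Answer: 13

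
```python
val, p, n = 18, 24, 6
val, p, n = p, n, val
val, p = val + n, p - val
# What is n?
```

Trace:
`val, p, n = 18, 24, 6` → val = 18; p = 24; n = 6
`val, p, n = p, n, val` → val = 24; p = 6; n = 18
`val, p = val + n, p - val` → val = 42; p = -18
So n = 18

Answer: 18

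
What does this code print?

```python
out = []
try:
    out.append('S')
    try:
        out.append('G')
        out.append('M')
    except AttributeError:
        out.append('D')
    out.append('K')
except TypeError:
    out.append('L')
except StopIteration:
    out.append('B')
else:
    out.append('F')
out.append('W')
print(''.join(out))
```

Execution trace: 'S' (try body) → 'G' (inner try body) → 'M' (inner try body, no exception) → 'K' (try body, no exception) → 'F' (else) → 'W' (after the try/except). Output: SGMKFW

Answer: SGMKFW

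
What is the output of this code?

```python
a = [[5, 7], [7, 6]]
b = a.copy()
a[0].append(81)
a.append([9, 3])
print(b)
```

Key concept: shallow copy with nested lists.
Step by step:
`a = [[5, 7], [7, 6]]` → a = [[5, 7], [7, 6]]
`b = a.copy()` → b = [[5, 7], [7, 6]]
`a[0].append(81)` → a = [[5, 7, 81], [7, 6]]; b = [[5, 7, 81], [7, 6]]
`a.append([9, 3])` → a = [[5, 7, 81], [7, 6], [9, 3]]
`print(b)` → prints [[5, 7, 81], [7, 6]]

Answer: [[5, 7, 81], [7, 6]]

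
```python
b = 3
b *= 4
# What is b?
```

Trace:
`b = 3` → b = 3
`b *= 4` → b = 12
So b = 12

Answer: 12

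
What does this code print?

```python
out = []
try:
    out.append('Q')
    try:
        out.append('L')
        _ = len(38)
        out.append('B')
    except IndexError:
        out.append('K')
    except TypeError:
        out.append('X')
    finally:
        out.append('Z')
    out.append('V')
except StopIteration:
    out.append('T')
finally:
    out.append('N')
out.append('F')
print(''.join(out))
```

Execution trace: 'Q' (try body) → 'L' (inner try body) → 'X' (inner except TypeError) → 'Z' (inner finally) → 'V' (try body, no exception) → 'N' (finally) → 'F' (after the try/except). Output: QLXZVNF

Answer: QLXZVNF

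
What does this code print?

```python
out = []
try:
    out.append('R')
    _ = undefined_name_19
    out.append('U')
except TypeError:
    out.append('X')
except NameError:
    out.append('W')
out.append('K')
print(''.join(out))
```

Execution trace: 'R' (try body) → 'W' (except NameError) → 'K' (after the try/except). Output: RWK

Answer: RWK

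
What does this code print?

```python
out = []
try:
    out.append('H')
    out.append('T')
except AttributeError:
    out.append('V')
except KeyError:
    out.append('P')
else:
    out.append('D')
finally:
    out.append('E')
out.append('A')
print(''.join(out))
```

Execution trace: 'H' (try body) → 'T' (try body, no exception) → 'D' (else) → 'E' (finally) → 'A' (after the try/except). Output: HTDEA

Answer: HTDEA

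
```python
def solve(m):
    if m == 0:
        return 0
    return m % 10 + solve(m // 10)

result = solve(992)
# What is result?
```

Sum of digits of 992: 2 + 9 + 9 = 20

Answer: 20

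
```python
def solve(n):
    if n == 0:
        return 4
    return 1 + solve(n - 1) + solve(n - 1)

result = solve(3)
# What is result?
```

solve(n) = 1 + 2·solve(n-1), solve(0)=4. Closed form: (4+1)·2^3 - 1 = 39.

Answer: 39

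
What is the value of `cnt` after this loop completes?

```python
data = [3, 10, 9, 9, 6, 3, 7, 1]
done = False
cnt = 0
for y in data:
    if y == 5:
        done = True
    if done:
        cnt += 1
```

Count elements after first 5 in [3, 10, 9, 9, 6, 3, 7, 1]
`cnt` takes the values: 0

Answer: 0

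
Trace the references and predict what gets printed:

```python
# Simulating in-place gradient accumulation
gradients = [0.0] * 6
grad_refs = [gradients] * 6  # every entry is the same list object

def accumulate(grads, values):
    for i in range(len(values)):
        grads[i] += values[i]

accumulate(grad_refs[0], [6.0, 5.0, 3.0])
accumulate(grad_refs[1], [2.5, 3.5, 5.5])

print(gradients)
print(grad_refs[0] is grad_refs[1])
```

Key concept: gradient accumulation aliasing.
Step by step:
`gradients = [0.0] * 6` → gradients = [0.0, 0.0, 0.0, 0.0, 0.0, 0.0]
`grad_refs = [gradients] * 6` → grad_refs = [[0.0, 0.0, 0.0, 0.0, 0.0, 0.0], [0.0, 0.0, 0.0, 0.0, 0.0, 0.0], [0.0, 0.0, 0.0, 0.0, 0.0, 0.0], [0.0, 0.0, 0.0, 0.0, 0.0, 0.0], [0.0, 0.0, 0.0, 0.0, 0.0, 0.0], [0.0, 0.0, 0.0, 0.0, 0.0, 0.0]]
`accumulate(grad_refs[0], [6.0, 5.0, 3.0])` → gradients = [6.0, 5.0, 3.0, 0.0, 0.0, 0.0]; grad_refs = [[6.0, 5.0, 3.0, 0.0, 0.0, 0.0], [6.0, 5.0, 3.0, 0.0, 0.0, 0.0], [6.0, 5.0, 3.0, 0.0, 0.0, 0.0], [6.0, 5.0, 3.0, 0.0, 0.0, 0.0], [6.0, 5.0, 3.0, 0.0, 0.0, 0.0], [6.0, 5.0, 3.0, 0.0, 0.0, 0.0]]
`accumulate(grad_refs[1], [2.5, 3.5, 5.5])` → gradients = [8.5, 8.5, 8.5, 0.0, 0.0, 0.0]; grad_refs = [[8.5, 8.5, 8.5, 0.0, 0.0, 0.0], [8.5, 8.5, 8.5, 0.0, 0.0, 0.0], [8.5, 8.5, 8.5, 0.0, 0.0, 0.0], [8.5, 8.5, 8.5, 0.0, 0.0, 0.0], [8.5, 8.5, 8.5, 0.0, 0.0, 0.0], [8.5, 8.5, 8.5, 0.0, 0.0, 0.0]]
`print(gradients)` → prints [8.5, 8.5, 8.5, 0.0, 0.0, 0.0]
`print(grad_refs[0] is grad_refs[1])` → prints True

Answer:
[8.5, 8.5, 8.5, 0.0, 0.0, 0.0]
True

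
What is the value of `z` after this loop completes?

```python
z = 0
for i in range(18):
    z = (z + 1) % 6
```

Increment mod 6, 18 times = 0
`z` takes the values: 0 → 1 → 2 → 3 → 4 → 5 → 0 → 1 → 2 → 3 → 4 → 5 → 0 → 1 → 2 → 3 → 4 → 5 → 0

Answer: 0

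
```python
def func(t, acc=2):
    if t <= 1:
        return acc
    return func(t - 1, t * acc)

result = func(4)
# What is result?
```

Accumulator trace (n, acc): (4, 2) -> (3, 8) -> (2, 24) -> (1, 48) -> return 48

Answer: 48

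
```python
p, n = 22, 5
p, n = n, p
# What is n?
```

Trace:
`p, n = 22, 5` → p = 22; n = 5
`p, n = n, p` → p = 5; n = 22
So n = 22

Answer: 22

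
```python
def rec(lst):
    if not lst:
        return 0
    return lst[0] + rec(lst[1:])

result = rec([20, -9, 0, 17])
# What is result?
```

20 + (-9) + 0 + 17 + 0 = 28

Answer: 28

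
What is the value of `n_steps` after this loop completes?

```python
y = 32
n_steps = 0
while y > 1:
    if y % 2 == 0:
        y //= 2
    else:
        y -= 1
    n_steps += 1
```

Steps to reduce 32 to 1
`n_steps` takes the values: 0 → 1 → 2 → 3 → 4 → 5

Answer: 5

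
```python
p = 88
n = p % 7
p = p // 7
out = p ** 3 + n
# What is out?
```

Trace:
`p = 88` → p = 88
`n = p % 7` → n = 4
`p = p // 7` → p = 12
`out = p ** 3 + n` → out = 1732
So out = 1732

Answer: 1732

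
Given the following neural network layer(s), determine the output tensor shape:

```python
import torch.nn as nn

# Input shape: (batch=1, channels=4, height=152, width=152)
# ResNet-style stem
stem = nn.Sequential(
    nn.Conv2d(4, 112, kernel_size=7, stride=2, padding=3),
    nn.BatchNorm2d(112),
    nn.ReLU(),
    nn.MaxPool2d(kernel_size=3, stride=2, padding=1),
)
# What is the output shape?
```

Input: (1, 4, 152, 152) -> after Conv2d 7x7 stride=2: (1, 112, 76, 76) -> Output: (1, 112, 38, 38)

Answer: (1, 112, 38, 38)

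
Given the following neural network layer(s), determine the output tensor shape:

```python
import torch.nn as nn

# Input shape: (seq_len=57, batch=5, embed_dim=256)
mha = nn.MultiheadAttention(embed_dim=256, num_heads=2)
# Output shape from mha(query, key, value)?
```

Input: (57, 5, 256) -> Output: (57, 5, 256)

Answer: (57, 5, 256)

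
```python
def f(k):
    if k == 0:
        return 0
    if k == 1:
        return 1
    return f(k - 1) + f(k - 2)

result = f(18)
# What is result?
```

Build up from base cases: f(0)=0, f(1)=1, f(2)=1, f(3)=2, f(4)=3, f(5)=5, f(6)=8, ..., f(18)=2584

Answer: 2584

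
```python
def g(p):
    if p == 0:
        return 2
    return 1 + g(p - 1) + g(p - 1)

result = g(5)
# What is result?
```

g(p) = 1 + 2·g(p-1), g(0)=2. Closed form: (2+1)·2^5 - 1 = 95.

Answer: 95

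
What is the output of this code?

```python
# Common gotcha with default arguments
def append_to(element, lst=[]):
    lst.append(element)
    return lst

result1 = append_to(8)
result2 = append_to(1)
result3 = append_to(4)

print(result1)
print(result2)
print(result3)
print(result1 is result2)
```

Key concept: mutable default argument gotcha.
Step by step:
`result1 = append_to(8)` → result1 = [8]
`result2 = append_to(1)` → result1 = [8, 1] (same object as result2); result2 = [8, 1] (same object as result1)
`result3 = append_to(4)` → result1 = [8, 1, 4] (same object as result2, result3); result2 = [8, 1, 4] (same object as result1, result3); result3 = [8, 1, 4] (same object as result1, result2)
`print(result1)` → prints [8, 1, 4]
`print(result2)` → prints [8, 1, 4]
`print(result3)` → prints [8, 1, 4]
`print(result1 is result2)` → prints True

Answer:
[8, 1, 4]
[8, 1, 4]
[8, 1, 4]
True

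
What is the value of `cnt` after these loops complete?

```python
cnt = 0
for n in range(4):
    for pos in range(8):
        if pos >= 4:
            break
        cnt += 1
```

Inner breaks at 4, outer runs 4 times
`cnt` takes the values: 0 → 1 → 2 → 3 → 4 → 5 → 6 → 7 → 8 → 9 → 10 → 11 → 12 → 13 → 14 → 15 → 16

Answer: 16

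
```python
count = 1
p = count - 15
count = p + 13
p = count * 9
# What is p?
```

Trace:
`count = 1` → count = 1
`p = count - 15` → p = -14
`count = p + 13` → count = -1
`p = count * 9` → p = -9
So p = -9

Answer: -9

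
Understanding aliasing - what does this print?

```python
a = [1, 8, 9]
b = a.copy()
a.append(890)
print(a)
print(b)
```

Key concept: list.copy() creates independent copy.
Step by step:
`a = [1, 8, 9]` → a = [1, 8, 9]
`b = a.copy()` → b = [1, 8, 9]
`a.append(890)` → a = [1, 8, 9, 890]
`print(a)` → prints [1, 8, 9, 890]
`print(b)` → prints [1, 8, 9]

Answer:
[1, 8, 9, 890]
[1, 8, 9]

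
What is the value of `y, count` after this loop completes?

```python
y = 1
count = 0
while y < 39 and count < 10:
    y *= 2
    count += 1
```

Double until >= 39 or 10 iterations
`y, count` takes the values: (1, 0) → (2, 0) → (2, 1) → (4, 1) → (4, 2) → (8, 2) → (8, 3) → (16, 3) → (16, 4) → (32, 4) → (32, 5) → (64, 5) → (64, 6)

Answer: 64, 6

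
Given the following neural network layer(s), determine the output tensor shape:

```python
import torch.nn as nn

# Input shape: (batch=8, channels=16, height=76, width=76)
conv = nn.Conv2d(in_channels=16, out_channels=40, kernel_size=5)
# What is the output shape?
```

Input: (8, 16, 76, 76) -> Output: (8, 40, 72, 72)

Answer: (8, 40, 72, 72)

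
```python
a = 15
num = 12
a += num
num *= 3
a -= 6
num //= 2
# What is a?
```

Trace:
`a = 15` → a = 15
`num = 12` → num = 12
`a += num` → a = 27
`num *= 3` → num = 36
`a -= 6` → a = 21
`num //= 2` → num = 18
So a = 21

Answer: 21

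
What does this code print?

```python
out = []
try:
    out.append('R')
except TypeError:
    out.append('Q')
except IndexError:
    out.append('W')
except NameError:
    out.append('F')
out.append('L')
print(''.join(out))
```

Execution trace: 'R' (try body, no exception) → 'L' (after the try/except). Output: RL

Answer: RL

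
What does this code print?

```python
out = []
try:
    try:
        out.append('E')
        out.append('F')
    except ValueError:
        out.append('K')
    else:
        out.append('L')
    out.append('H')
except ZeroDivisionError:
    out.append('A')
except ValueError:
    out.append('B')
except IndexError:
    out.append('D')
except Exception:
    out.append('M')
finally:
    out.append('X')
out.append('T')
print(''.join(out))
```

Execution trace: 'E' (inner try body) → 'F' (inner try body, no exception) → 'L' (inner else) → 'H' (try body, no exception) → 'X' (finally) → 'T' (after the try/except). Output: EFLHXT

Answer: EFLHXT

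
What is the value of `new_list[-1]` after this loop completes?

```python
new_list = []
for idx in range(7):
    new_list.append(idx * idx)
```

Last element of squares 0 to 6
`new_list` takes the values: [] → [0] → [0, 1] → [0, 1, 4] → [0, 1, 4, 9] → [0, 1, 4, 9, 16] → [0, 1, 4, 9, 16, 25] → [0, 1, 4, 9, 16, 25, 36]
So `new_list[-1]` = 36

Answer: 36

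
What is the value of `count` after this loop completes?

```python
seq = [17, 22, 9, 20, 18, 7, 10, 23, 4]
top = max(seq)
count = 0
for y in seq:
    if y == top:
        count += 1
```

Count of max value 23 in [17, 22, 9, 20, 18, 7, 10, 23, 4]
`count` takes the values: 0 → 1

Answer: 1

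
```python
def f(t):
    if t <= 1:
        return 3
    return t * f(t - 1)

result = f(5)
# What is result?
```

f(5) = 5 * 4 * 3 * 2 * 3 = 360

Answer: 360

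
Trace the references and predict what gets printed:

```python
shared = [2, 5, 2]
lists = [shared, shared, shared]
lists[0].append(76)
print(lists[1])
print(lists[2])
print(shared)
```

Key concept: list of same reference.
Step by step:
`shared = [2, 5, 2]` → shared = [2, 5, 2]
`lists = [shared, shared, shared]` → lists = [[2, 5, 2], [2, 5, 2], [2, 5, 2]]
`lists[0].append(76)` → shared = [2, 5, 2, 76]; lists = [[2, 5, 2, 76], [2, 5, 2, 76], [2, 5, 2, 76]]
`print(lists[1])` → prints [2, 5, 2, 76]
`print(lists[2])` → prints [2, 5, 2, 76]
`print(shared)` → prints [2, 5, 2, 76]

Answer:
[2, 5, 2, 76]
[2, 5, 2, 76]
[2, 5, 2, 76]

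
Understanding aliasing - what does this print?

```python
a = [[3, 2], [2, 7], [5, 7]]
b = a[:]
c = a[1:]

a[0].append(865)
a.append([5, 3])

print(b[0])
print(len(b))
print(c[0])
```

Key concept: slice with nested mutation.
Step by step:
`a = [[3, 2], [2, 7], [5, 7]]` → a = [[3, 2], [2, 7], [5, 7]]
`b = a[:]` → b = [[3, 2], [2, 7], [5, 7]]
`c = a[1:]` → c = [[2, 7], [5, 7]]
`a[0].append(865)` → a = [[3, 2, 865], [2, 7], [5, 7]]; b = [[3, 2, 865], [2, 7], [5, 7]]
`a.append([5, 3])` → a = [[3, 2, 865], [2, 7], [5, 7], [5, 3]]
`print(b[0])` → prints [3, 2, 865]
`print(len(b))` → prints 3
`print(c[0])` → prints [2, 7]

Answer:
[3, 2, 865]
3
[2, 7]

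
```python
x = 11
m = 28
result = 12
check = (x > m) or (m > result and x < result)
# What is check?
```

Trace:
`x = 11` → x = 11
`m = 28` → m = 28
`result = 12` → result = 12
`check = (x > m) or (m > result and x < result)` → check = True
So check = True

Answer: True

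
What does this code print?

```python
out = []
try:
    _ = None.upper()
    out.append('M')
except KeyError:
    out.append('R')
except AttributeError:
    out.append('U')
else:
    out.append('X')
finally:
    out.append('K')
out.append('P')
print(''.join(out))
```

Execution trace: 'U' (except AttributeError) → 'K' (finally) → 'P' (after the try/except). Output: UKP

Answer: UKP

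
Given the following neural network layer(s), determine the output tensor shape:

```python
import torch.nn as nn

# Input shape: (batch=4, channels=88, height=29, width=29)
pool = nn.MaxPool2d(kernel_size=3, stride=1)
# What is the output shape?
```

Input: (4, 88, 29, 29) -> Output: (4, 88, 27, 27)

Answer: (4, 88, 27, 27)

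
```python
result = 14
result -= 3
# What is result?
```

Trace:
`result = 14` → result = 14
`result -= 3` → result = 11
So result = 11

Answer: 11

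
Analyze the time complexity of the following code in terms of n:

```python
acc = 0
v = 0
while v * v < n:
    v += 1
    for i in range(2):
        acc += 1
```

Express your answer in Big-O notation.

Each loop level contributes: √n × 1. Multiplying the contributions gives O(√n).

Answer: O(√n)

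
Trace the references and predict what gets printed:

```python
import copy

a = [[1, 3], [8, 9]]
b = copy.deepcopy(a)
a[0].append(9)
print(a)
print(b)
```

Key concept: deep copy is fully independent.
Step by step:
`a = [[1, 3], [8, 9]]` → a = [[1, 3], [8, 9]]
`b = copy.deepcopy(a)` → b = [[1, 3], [8, 9]]
`a[0].append(9)` → a = [[1, 3, 9], [8, 9]]
`print(a)` → prints [[1, 3, 9], [8, 9]]
`print(b)` → prints [[1, 3], [8, 9]]

Answer:
[[1, 3, 9], [8, 9]]
[[1, 3], [8, 9]]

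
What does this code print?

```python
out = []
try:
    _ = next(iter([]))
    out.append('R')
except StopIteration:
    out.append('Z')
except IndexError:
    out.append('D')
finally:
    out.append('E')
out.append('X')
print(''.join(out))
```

Execution trace: 'Z' (except StopIteration) → 'E' (finally) → 'X' (after the try/except). Output: ZEX

Answer: ZEX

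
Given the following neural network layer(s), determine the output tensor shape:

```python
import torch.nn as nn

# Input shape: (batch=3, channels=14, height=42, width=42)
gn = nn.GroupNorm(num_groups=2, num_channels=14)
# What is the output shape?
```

Input: (3, 14, 42, 42) -> Output: (3, 14, 42, 42)

Answer: (3, 14, 42, 42)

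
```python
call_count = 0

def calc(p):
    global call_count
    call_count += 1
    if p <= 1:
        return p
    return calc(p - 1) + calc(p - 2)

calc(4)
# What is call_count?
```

Calls(p) = 1 + Calls(p-1) + Calls(p-2); Calls(0)=Calls(1)=1. For p=4 this gives 9.

Answer: 9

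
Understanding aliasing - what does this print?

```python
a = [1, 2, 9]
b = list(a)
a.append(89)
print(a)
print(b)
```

Key concept: list() constructor creates copy.
Step by step:
`a = [1, 2, 9]` → a = [1, 2, 9]
`b = list(a)` → b = [1, 2, 9]
`a.append(89)` → a = [1, 2, 9, 89]
`print(a)` → prints [1, 2, 9, 89]
`print(b)` → prints [1, 2, 9]

Answer:
[1, 2, 9, 89]
[1, 2, 9]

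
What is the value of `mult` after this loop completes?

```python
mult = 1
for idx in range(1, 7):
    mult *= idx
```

6! = 720
`mult` takes the values: 1 → 2 → 6 → 24 → 120 → 720

Answer: 720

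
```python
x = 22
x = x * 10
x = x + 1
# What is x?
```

Trace:
`x = 22` → x = 22
`x = x * 10` → x = 220
`x = x + 1` → x = 221
So x = 221

Answer: 221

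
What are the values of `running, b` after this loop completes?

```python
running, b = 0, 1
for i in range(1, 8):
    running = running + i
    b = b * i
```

Sum and factorial of 1 to 7
`running, b` takes the values: (0, 1) → (1, 1) → (3, 1) → (3, 2) → (6, 2) → (6, 6) → (10, 6) → (10, 24) → (15, 24) → (15, 120) → (21, 120) → (21, 720) → (28, 720) → (28, 5040)

Answer: 28, 5040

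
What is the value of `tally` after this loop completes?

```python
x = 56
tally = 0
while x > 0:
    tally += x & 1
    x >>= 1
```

Count set bits in 56 (binary: 0b111000)
`tally` takes the values: 0 → 1 → 2 → 3

Answer: 3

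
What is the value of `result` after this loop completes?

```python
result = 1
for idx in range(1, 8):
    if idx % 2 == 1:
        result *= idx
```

Product of odd numbers 1 to 7
`result` takes the values: 1 → 3 → 15 → 105

Answer: 105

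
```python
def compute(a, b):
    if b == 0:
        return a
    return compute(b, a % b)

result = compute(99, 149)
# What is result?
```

compute(99, 149) -> compute(149, 99) -> compute(99, 50) -> compute(50, 49) -> compute(49, 1) -> compute(1, 0) -> 1

Answer: 1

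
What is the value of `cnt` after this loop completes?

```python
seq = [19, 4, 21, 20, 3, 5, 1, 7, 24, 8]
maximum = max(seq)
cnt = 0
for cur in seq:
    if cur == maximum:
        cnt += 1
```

Count of max value 24 in [19, 4, 21, 20, 3, 5, 1, 7, 24, 8]
`cnt` takes the values: 0 → 1

Answer: 1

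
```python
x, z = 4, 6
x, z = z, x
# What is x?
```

Trace:
`x, z = 4, 6` → x = 4; z = 6
`x, z = z, x` → x = 6; z = 4
So x = 6

Answer: 6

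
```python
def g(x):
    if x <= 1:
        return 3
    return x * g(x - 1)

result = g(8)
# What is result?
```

g(8) = 8 * 7 * 6 * 5 * 4 * 3 * 2 * 3 = 120960

Answer: 120960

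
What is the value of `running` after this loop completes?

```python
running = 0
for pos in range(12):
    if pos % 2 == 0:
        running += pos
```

Sum of even numbers 0 to 11
`running` takes the values: 0 → 2 → 6 → 12 → 20 → 30

Answer: 30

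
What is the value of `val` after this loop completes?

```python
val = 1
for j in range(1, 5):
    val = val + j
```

Start at 1, add 1 through 4
`val` takes the values: 1 → 2 → 4 → 7 → 11

Answer: 11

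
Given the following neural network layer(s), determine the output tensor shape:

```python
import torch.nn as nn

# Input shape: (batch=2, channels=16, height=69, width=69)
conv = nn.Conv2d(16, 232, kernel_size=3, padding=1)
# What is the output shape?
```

Input: (2, 16, 69, 69) -> Output: (2, 232, 69, 69)

Answer: (2, 232, 69, 69)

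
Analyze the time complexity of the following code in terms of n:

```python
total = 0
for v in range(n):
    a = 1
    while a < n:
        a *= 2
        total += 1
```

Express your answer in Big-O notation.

Each loop level contributes: n × log n. Multiplying the contributions gives O(n log n).

Answer: O(n log n)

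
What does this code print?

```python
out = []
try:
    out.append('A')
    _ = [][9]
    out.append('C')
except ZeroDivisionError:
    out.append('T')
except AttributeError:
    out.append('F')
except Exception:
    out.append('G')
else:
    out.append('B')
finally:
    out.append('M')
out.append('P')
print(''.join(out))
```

Execution trace: 'A' (try body) → 'G' (except Exception) → 'M' (finally) → 'P' (after the try/except). Output: AGMP

Answer: AGMP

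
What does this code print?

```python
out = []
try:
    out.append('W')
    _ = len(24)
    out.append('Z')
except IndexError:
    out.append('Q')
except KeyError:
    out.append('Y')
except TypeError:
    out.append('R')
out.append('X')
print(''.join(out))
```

Execution trace: 'W' (try body) → 'R' (except TypeError) → 'X' (after the try/except). Output: WRX

Answer: WRX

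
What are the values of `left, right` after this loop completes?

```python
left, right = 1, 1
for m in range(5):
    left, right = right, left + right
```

Fibonacci: after 5 iterations
`left, right` takes the values: (1, 1) → (1, 2) → (2, 3) → (3, 5) → (5, 8) → (8, 13)

Answer: 8, 13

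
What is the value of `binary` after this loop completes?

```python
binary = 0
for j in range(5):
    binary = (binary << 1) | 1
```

Build 5 consecutive 1-bits: 0b11111
`binary` takes the values: 0 → 1 → 3 → 7 → 15 → 31

Answer: 31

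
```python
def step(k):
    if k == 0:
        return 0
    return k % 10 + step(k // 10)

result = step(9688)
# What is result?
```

Sum of digits of 9688: 8 + 8 + 6 + 9 = 31

Answer: 31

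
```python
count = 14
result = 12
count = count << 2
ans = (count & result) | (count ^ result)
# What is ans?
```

Trace:
`count = 14` → count = 14
`result = 12` → result = 12
`count = count << 2` → count = 56
`ans = (count & result) | (count ^ result)` → ans = 60
So ans = 60

Answer: 60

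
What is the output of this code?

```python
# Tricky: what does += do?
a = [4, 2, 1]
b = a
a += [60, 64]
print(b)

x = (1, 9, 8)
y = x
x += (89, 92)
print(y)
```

Key concept: += behavior differs for mutable vs immutable.
Step by step:
`a = [4, 2, 1]` → a = [4, 2, 1]
`b = a` → b = [4, 2, 1] (same object as a)
`a += [60, 64]` → a = [4, 2, 1, 60, 64] (same object as b); b = [4, 2, 1, 60, 64] (same object as a)
`print(b)` → prints [4, 2, 1, 60, 64]
`x = (1, 9, 8)` → x = (1, 9, 8)
`y = x` → y = (1, 9, 8)
`x += (89, 92)` → x = (1, 9, 8, 89, 92)
`print(y)` → prints (1, 9, 8)

Answer:
[4, 2, 1, 60, 64]
(1, 9, 8)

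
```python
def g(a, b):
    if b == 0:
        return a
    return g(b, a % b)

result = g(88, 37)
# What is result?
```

g(88, 37) -> g(37, 14) -> g(14, 9) -> g(9, 5) -> g(5, 4) -> g(4, 1) -> g(1, 0) -> 1

Answer: 1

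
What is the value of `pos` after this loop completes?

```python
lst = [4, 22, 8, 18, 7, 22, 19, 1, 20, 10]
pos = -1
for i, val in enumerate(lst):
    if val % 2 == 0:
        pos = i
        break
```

First even number index in [4, 22, 8, 18, 7, 22, 19, 1, 20, 10]
`pos` takes the values: -1 → 0

Answer: 0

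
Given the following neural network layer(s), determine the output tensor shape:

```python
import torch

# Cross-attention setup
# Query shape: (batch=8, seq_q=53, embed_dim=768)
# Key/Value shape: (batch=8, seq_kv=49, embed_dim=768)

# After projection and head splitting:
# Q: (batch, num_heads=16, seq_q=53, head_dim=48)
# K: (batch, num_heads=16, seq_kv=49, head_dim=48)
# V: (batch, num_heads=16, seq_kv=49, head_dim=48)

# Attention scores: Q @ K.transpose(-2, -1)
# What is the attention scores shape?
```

Input: (8, 53, 768) -> Output: (8, 16, 53, 49)

Answer: (8, 16, 53, 49)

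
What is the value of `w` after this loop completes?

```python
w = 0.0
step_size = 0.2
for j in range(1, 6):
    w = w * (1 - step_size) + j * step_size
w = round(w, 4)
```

Moving average with lr=0.2
`w` takes the values: 0.0 → 0.2 → 0.56 → 1.048 → 1.6384 → 2.31072 → 2.3107

Answer: 2.3107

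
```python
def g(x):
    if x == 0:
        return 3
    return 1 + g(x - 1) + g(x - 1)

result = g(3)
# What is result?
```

g(x) = 1 + 2·g(x-1), g(0)=3. Closed form: (3+1)·2^3 - 1 = 31.

Answer: 31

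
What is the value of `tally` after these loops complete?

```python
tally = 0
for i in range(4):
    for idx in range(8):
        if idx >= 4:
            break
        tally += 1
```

Inner breaks at 4, outer runs 4 times
`tally` takes the values: 0 → 1 → 2 → 3 → 4 → 5 → 6 → 7 → 8 → 9 → 10 → 11 → 12 → 13 → 14 → 15 → 16

Answer: 16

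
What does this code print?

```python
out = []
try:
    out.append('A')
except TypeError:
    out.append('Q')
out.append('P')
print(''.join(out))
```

Execution trace: 'A' (try body, no exception) → 'P' (after the try/except). Output: AP

Answer: AP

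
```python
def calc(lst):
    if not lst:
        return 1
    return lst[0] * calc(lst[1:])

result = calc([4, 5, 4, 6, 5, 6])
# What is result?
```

Product over [4, 5, 4, 6, 5, 6] = 4 * 5 * 4 * 6 * 5 * 6 = 14400

Answer: 14400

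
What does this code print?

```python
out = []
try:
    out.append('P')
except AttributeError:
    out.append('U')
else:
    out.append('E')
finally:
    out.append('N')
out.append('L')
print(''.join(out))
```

Execution trace: 'P' (try body, no exception) → 'E' (else) → 'N' (finally) → 'L' (after the try/except). Output: PENL

Answer: PENL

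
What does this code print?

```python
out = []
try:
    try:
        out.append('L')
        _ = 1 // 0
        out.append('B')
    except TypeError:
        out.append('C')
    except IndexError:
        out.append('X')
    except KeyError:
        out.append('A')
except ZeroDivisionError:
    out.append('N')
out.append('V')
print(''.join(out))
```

Execution trace: 'L' (try body) → 'N' (outer except ZeroDivisionError) → 'V' (after the try/except). Output: LNV

Answer: LNV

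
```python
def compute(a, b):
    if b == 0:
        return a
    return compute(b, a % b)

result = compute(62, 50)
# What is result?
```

compute(62, 50) -> compute(50, 12) -> compute(12, 2) -> compute(2, 0) -> 2

Answer: 2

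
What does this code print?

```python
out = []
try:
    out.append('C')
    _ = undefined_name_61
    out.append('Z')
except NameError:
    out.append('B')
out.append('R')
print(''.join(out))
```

Execution trace: 'C' (try body) → 'B' (except NameError) → 'R' (after the try/except). Output: CBR

Answer: CBR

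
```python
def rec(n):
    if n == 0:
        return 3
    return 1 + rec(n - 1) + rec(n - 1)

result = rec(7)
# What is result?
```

rec(n) = 1 + 2·rec(n-1), rec(0)=3. Closed form: (3+1)·2^7 - 1 = 511.

Answer: 511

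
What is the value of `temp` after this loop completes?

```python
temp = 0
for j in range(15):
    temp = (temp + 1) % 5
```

Increment mod 5, 15 times = 0
`temp` takes the values: 0 → 1 → 2 → 3 → 4 → 0 → 1 → 2 → 3 → 4 → 0 → 1 → 2 → 3 → 4 → 0

Answer: 0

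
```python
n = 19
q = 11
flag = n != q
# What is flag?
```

Trace:
`n = 19` → n = 19
`q = 11` → q = 11
`flag = n != q` → flag = True
So flag = True

Answer: True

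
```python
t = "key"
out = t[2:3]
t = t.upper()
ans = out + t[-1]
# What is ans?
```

Trace:
`t = "key"` → t = 'key'
`out = t[2:3]` → out = 'y'
`t = t.upper()` → t = 'KEY'
`ans = out + t[-1]` → ans = 'yY'
So ans = 'yY'

Answer: 'yY'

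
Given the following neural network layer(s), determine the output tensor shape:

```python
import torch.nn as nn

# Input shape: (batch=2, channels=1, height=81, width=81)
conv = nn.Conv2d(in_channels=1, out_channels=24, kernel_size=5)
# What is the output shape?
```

Input: (2, 1, 81, 81) -> Output: (2, 24, 77, 77)

Answer: (2, 24, 77, 77)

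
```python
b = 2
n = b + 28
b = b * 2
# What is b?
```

Trace:
`b = 2` → b = 2
`n = b + 28` → n = 30
`b = b * 2` → b = 4
So b = 4

Answer: 4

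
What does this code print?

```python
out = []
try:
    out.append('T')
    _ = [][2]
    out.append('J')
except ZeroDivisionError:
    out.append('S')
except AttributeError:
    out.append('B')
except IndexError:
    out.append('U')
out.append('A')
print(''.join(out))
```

Execution trace: 'T' (try body) → 'U' (except IndexError) → 'A' (after the try/except). Output: TUA

Answer: TUA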